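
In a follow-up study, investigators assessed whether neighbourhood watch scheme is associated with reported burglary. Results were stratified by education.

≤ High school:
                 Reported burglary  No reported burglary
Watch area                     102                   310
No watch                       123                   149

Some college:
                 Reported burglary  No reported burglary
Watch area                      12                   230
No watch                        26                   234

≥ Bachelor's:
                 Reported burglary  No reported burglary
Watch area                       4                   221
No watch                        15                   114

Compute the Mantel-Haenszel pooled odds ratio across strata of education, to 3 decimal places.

OR_MH = Σ(aᵢdᵢ/nᵢ) / Σ(bᵢcᵢ/nᵢ), where nᵢ is the stratum total.
Stratum 1 (≤ High school): n = 684; a·d/n = 102·149/684 = 22.2193; b·c/n = 310·123/684 = 55.7456
Stratum 2 (Some college): n = 502; a·d/n = 12·234/502 = 5.5936; b·c/n = 230·26/502 = 11.9124
Stratum 3 (≥ Bachelor's): n = 354; a·d/n = 4·114/354 = 1.2881; b·c/n = 221·15/354 = 9.3644
OR_MH = (22.2193 + 5.5936 + 1.2881) / (55.7456 + 11.9124 + 9.3644) = 29.1011 / 77.0224 = 0.37783

0.378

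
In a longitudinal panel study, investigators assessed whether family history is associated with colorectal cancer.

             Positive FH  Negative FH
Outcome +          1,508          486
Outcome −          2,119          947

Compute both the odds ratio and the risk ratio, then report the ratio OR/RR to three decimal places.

Reading the table with exposure as columns: a = 1508 (Positive FH, case), b = 2119 (Positive FH, non-case), c = 486 (Negative FH, case), d = 947.
OR = (1508·947)/(2119·486) = 1428076/1029834 = 1.38671
Risk in exposed = 1508/3627 = 0.41577; risk in unexposed = 486/1433 = 0.33915; RR = 1.22592
OR/RR = 1.38671 / 1.22592 = 1.13115
The outcome is not rare, so the OR lies further from 1 than the RR.

1.131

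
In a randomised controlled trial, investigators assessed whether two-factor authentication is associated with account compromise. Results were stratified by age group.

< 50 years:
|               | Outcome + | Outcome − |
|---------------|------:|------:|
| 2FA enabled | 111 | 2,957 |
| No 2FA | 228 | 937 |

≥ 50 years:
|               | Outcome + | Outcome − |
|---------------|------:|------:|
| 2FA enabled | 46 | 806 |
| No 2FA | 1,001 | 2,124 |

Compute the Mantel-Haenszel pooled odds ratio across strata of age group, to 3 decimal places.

OR_MH = Σ(aᵢdᵢ/nᵢ) / Σ(bᵢcᵢ/nᵢ), where nᵢ is the stratum total.
Stratum 1 (< 50 years): n = 4233; a·d/n = 111·937/4233 = 24.5705; b·c/n = 2957·228/4233 = 159.2714
Stratum 2 (≥ 50 years): n = 3977; a·d/n = 46·2124/3977 = 24.5673; b·c/n = 806·1001/3977 = 202.8680
OR_MH = (24.5705 + 24.5673) / (159.2714 + 202.8680) = 49.1378 / 362.1394 = 0.13569

0.136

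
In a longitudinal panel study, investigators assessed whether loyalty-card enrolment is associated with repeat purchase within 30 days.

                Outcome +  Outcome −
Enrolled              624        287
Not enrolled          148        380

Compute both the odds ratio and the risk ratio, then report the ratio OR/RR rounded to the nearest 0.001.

2.284

Cells: a = 624, b = 287, c = 148, d = 380.
OR = (624·380)/(287·148) = 237120/42476 = 5.58245
Risk in exposed = 624/911 = 0.68496; risk in unexposed = 148/528 = 0.28030; RR = 2.44365
OR/RR = 5.58245 / 2.44365 = 2.28447
The outcome is not rare, so the OR lies further from 1 than the RR.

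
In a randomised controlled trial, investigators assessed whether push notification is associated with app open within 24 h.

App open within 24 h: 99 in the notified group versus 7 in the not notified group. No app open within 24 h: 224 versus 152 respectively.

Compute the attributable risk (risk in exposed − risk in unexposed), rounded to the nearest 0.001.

From the description: a = 99, b = 224, c = 7, d = 152.
Risk in exposed = 99/323 = 0.306502; risk in unexposed = 7/159 = 0.044025.
Risk difference = 0.306502 − 0.044025 = 0.262476

0.262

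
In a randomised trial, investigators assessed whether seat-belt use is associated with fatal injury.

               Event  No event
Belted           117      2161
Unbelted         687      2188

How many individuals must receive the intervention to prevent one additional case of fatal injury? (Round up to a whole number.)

6

Risk in treated group = 117/2278 = 0.05136; risk in control = 687/2875 = 0.23896.
Absolute risk reduction = 0.23896 − 0.05136 = 0.18760
NNT = 1 / ARR = 1 / 0.18760 = 5.331 → round up → 6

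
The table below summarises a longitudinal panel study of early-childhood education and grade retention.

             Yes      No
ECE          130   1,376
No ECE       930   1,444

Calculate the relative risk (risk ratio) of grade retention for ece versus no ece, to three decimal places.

Cells: a = 130, b = 1376, c = 930, d = 1444.
Risk in exposed = 130/1506 = 0.08632; risk in unexposed = 930/2374 = 0.39174.
RR = 0.08632 / 0.39174 = 0.22035
The risk is 78% lower among the exposed than among the unexposed.

0.220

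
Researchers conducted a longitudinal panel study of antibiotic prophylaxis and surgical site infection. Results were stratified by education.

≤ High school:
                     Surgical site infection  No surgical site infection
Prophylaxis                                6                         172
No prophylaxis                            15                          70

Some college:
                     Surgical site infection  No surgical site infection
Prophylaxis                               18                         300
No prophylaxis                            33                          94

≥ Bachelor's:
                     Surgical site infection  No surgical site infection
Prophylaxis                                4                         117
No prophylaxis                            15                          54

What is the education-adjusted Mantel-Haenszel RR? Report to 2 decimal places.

RR_MH = Σ(aᵢ·n₀ᵢ/nᵢ) / Σ(cᵢ·n₁ᵢ/nᵢ), with n₁ᵢ = aᵢ+bᵢ (exposed), n₀ᵢ = cᵢ+dᵢ (unexposed), nᵢ = n₁ᵢ+n₀ᵢ.
Stratum 1 (≤ High school): n₁ = 178, n₀ = 85, n = 263; a·n₀/n = 6·85/263 = 1.9392; c·n₁/n = 15·178/263 = 10.1521
Stratum 2 (Some college): n₁ = 318, n₀ = 127, n = 445; a·n₀/n = 18·127/445 = 5.1371; c·n₁/n = 33·318/445 = 23.5820
Stratum 3 (≥ Bachelor's): n₁ = 121, n₀ = 69, n = 190; a·n₀/n = 4·69/190 = 1.4526; c·n₁/n = 15·121/190 = 9.5526
RR_MH = (1.9392 + 5.1371 + 1.4526) / (10.1521 + 23.5820 + 9.5526) = 8.5289 / 43.2867 = 0.19703

0.20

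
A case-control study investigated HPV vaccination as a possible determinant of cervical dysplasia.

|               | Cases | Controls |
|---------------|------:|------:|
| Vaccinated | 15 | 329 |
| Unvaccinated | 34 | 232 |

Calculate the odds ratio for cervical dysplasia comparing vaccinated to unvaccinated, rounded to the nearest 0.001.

Cells: a = 15, b = 329, c = 34, d = 232.
OR = (a·d)/(b·c) = (15 × 232) / (329 × 34) = 3480 / 11186 = 0.31110
Exposure is associated with lower odds of cervical dysplasia (OR = 0.31 < 1).

0.311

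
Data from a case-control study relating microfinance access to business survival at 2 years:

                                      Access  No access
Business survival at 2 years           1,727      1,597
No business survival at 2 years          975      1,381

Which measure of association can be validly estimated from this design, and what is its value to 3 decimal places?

Reading the table with exposure as columns: a = 1727 (Access, case), b = 975 (Access, non-case), c = 1597 (No access, case), d = 1381.
This is a case-control study: participants were sampled on outcome status, so risks in the source population cannot be estimated directly — relative risk is not valid here. The odds ratio is the appropriate measure.
OR = (a·d)/(b·c) = (1727 × 1381) / (975 × 1597) = 2384987 / 1557075 = 1.53171

1.532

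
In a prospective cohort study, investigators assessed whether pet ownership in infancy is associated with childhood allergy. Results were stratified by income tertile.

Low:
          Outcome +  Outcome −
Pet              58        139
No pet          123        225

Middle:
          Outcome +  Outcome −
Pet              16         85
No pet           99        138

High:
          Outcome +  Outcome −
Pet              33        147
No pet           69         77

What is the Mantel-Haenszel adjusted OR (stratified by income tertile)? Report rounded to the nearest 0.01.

OR_MH = Σ(aᵢdᵢ/nᵢ) / Σ(bᵢcᵢ/nᵢ), where nᵢ is the stratum total.
Stratum 1 (Low): n = 545; a·d/n = 58·225/545 = 23.9450; b·c/n = 139·123/545 = 31.3706
Stratum 2 (Middle): n = 338; a·d/n = 16·138/338 = 6.5325; b·c/n = 85·99/338 = 24.8964
Stratum 3 (High): n = 326; a·d/n = 33·77/326 = 7.7945; b·c/n = 147·69/326 = 31.1135
OR_MH = (23.9450 + 6.5325 + 7.7945) / (31.3706 + 24.8964 + 31.1135) = 38.2720 / 87.3806 = 0.43799

0.44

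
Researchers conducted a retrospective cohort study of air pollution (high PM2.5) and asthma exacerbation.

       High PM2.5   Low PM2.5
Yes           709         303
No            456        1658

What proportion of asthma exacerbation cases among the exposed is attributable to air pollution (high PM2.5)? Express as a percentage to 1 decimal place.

Reading the table with exposure as columns: a = 709 (High PM2.5, case), b = 456 (High PM2.5, non-case), c = 303 (Low PM2.5, case), d = 1658.
Risk in exposed = 709/1165 = 0.60858; risk in unexposed = 303/1961 = 0.15451.
RR = 0.60858/0.15451 = 3.93872
AR% = (RR − 1)/RR × 100 = (3.93872 − 1)/3.93872 × 100 = 74.6111%

74.6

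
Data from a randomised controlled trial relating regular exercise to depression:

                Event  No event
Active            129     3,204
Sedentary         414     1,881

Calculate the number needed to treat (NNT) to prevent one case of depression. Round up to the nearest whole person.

Risk in treated group = 129/3333 = 0.03870; risk in control = 414/2295 = 0.18039.
Absolute risk reduction = 0.18039 − 0.03870 = 0.14169
NNT = 1 / ARR = 1 / 0.14169 = 7.058 → round up → 8

8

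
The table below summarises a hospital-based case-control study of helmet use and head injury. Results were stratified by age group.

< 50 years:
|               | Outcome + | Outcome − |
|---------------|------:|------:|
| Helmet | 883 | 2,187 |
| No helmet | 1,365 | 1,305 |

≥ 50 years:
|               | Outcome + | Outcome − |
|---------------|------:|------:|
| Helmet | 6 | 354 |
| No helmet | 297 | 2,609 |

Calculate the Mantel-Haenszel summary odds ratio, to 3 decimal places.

0.372

OR_MH = Σ(aᵢdᵢ/nᵢ) / Σ(bᵢcᵢ/nᵢ), where nᵢ is the stratum total.
Stratum 1 (< 50 years): n = 5740; a·d/n = 883·1305/5740 = 200.7517; b·c/n = 2187·1365/5740 = 520.0793
Stratum 2 (≥ 50 years): n = 3266; a·d/n = 6·2609/3266 = 4.7930; b·c/n = 354·297/3266 = 32.1917
OR_MH = (200.7517 + 4.7930) / (520.0793 + 32.1917) = 205.5448 / 552.2709 = 0.37218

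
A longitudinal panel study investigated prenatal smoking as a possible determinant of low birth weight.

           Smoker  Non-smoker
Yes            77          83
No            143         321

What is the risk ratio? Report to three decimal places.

1.704

Reading the table with exposure as columns: a = 77 (Smoker, case), b = 143 (Smoker, non-case), c = 83 (Non-smoker, case), d = 321.
Risk in exposed = 77/220 = 0.35000; risk in unexposed = 83/404 = 0.20545.
RR = 0.35000 / 0.20545 = 1.70361
The risk among the exposed is 1.70 times that among the unexposed.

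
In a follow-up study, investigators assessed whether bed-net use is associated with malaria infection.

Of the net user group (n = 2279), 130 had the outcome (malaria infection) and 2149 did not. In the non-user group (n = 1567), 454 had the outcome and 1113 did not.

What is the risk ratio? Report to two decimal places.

From the description: a = 130, b = 2149, c = 454, d = 1113.
Risk in exposed = 130/2279 = 0.05704; risk in unexposed = 454/1567 = 0.28973.
RR = 0.05704 / 0.28973 = 0.19688
The risk is 80% lower among the exposed than among the unexposed.

0.20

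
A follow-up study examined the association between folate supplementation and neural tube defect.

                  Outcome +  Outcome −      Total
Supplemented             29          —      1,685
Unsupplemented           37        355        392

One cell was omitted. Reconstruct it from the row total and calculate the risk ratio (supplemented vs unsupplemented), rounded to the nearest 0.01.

0.18

The missing cell is in the exposed row: 1685 − 29 = 1656.
So a = 29, b = 1656, c = 37, d = 355.
RR = [a/(a+b)] / [c/(c+d)] = (29/1685) / (37/392) = 0.01721/0.09439 = 0.18234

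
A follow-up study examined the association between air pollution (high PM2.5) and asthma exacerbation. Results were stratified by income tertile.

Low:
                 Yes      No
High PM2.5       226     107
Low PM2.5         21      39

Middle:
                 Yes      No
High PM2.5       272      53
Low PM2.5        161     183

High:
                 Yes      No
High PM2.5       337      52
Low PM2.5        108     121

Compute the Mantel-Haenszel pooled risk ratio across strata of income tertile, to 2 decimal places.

1.82

RR_MH = Σ(aᵢ·n₀ᵢ/nᵢ) / Σ(cᵢ·n₁ᵢ/nᵢ), with n₁ᵢ = aᵢ+bᵢ (exposed), n₀ᵢ = cᵢ+dᵢ (unexposed), nᵢ = n₁ᵢ+n₀ᵢ.
Stratum 1 (Low): n₁ = 333, n₀ = 60, n = 393; a·n₀/n = 226·60/393 = 34.5038; c·n₁/n = 21·333/393 = 17.7939
Stratum 2 (Middle): n₁ = 325, n₀ = 344, n = 669; a·n₀/n = 272·344/669 = 139.8625; c·n₁/n = 161·325/669 = 78.2138
Stratum 3 (High): n₁ = 389, n₀ = 229, n = 618; a·n₀/n = 337·229/618 = 124.8754; c·n₁/n = 108·389/618 = 67.9806
RR_MH = (34.5038 + 139.8625 + 124.8754) / (17.7939 + 78.2138 + 67.9806) = 299.2417 / 163.9882 = 1.82478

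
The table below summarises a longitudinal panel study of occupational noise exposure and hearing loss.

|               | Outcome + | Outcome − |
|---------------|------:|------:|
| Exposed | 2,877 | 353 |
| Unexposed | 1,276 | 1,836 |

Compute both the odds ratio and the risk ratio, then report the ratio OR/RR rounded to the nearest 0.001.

Cells: a = 2877, b = 353, c = 1276, d = 1836.
OR = (2877·1836)/(353·1276) = 5282172/450428 = 11.72701
Risk in exposed = 2877/3230 = 0.89071; risk in unexposed = 1276/3112 = 0.41003; RR = 2.17233
OR/RR = 11.72701 / 2.17233 = 5.39835
The outcome is not rare, so the OR lies further from 1 than the RR.

5.398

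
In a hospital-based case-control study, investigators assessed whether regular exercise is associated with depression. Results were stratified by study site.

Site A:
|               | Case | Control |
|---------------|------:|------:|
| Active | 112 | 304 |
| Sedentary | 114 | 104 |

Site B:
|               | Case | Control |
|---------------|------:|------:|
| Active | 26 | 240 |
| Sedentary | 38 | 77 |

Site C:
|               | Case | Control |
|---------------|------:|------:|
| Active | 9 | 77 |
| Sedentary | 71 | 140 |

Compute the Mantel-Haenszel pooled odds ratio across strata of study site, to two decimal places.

0.29

OR_MH = Σ(aᵢdᵢ/nᵢ) / Σ(bᵢcᵢ/nᵢ), where nᵢ is the stratum total.
Stratum 1 (Site A): n = 634; a·d/n = 112·104/634 = 18.3722; b·c/n = 304·114/634 = 54.6625
Stratum 2 (Site B): n = 381; a·d/n = 26·77/381 = 5.2546; b·c/n = 240·38/381 = 23.9370
Stratum 3 (Site C): n = 297; a·d/n = 9·140/297 = 4.2424; b·c/n = 77·71/297 = 18.4074
OR_MH = (18.3722 + 5.2546 + 4.2424) / (54.6625 + 23.9370 + 18.4074) = 27.8693 / 97.0069 = 0.28729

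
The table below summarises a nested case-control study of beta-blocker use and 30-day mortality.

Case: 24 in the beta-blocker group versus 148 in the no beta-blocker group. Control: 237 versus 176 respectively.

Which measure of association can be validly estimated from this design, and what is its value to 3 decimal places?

From the description: a = 24, b = 237, c = 148, d = 176.
This is a nested case-control study: participants were sampled on outcome status, so risks in the source population cannot be estimated directly — relative risk is not valid here. The odds ratio is the appropriate measure.
OR = (a·d)/(b·c) = (24 × 176) / (237 × 148) = 4224 / 35076 = 0.12042

0.120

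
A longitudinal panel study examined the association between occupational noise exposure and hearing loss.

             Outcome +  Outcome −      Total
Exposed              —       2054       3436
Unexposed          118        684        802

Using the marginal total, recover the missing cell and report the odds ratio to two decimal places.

The missing cell is in the exposed row: 3436 − 2054 = 1382.
So a = 1382, b = 2054, c = 118, d = 684.
OR = (a·d)/(b·c) = (1382 × 684) / (2054 × 118) = 945288 / 242372 = 3.90015

3.90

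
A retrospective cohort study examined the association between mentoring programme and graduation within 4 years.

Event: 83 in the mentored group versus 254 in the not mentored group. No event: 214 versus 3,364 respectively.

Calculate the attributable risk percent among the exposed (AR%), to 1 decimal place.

74.9

From the description: a = 83, b = 214, c = 254, d = 3364.
Risk in exposed = 83/297 = 0.27946; risk in unexposed = 254/3618 = 0.07020.
RR = 0.27946/0.07020 = 3.98067
AR% = (RR − 1)/RR × 100 = (3.98067 − 1)/3.98067 × 100 = 74.8786%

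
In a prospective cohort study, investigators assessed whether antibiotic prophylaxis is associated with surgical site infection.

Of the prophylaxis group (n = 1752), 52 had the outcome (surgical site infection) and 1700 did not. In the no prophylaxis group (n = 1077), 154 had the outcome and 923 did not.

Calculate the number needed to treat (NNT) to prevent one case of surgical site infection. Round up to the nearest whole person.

Risk in treated group = 52/1752 = 0.02968; risk in control = 154/1077 = 0.14299.
Absolute risk reduction = 0.14299 − 0.02968 = 0.11331
NNT = 1 / ARR = 1 / 0.11331 = 8.825 → round up → 9

9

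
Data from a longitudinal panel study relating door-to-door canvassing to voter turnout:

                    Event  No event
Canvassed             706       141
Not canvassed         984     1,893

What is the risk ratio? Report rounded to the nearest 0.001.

Cells: a = 706, b = 141, c = 984, d = 1893.
Risk in exposed = 706/847 = 0.83353; risk in unexposed = 984/2877 = 0.34202.
RR = 0.83353 / 0.34202 = 2.43706
The risk among the exposed is 2.44 times that among the unexposed.

2.437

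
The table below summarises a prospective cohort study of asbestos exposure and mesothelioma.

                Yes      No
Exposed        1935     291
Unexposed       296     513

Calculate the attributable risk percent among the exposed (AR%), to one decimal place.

Cells: a = 1935, b = 291, c = 296, d = 513.
Risk in exposed = 1935/2226 = 0.86927; risk in unexposed = 296/809 = 0.36588.
RR = 0.86927/0.36588 = 2.37581
AR% = (RR − 1)/RR × 100 = (2.37581 − 1)/2.37581 × 100 = 57.9092%

57.9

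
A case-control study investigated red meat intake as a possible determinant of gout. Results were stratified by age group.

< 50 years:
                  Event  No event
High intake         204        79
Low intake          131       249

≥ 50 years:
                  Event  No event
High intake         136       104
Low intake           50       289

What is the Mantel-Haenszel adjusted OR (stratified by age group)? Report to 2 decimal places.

5.88

OR_MH = Σ(aᵢdᵢ/nᵢ) / Σ(bᵢcᵢ/nᵢ), where nᵢ is the stratum total.
Stratum 1 (< 50 years): n = 663; a·d/n = 204·249/663 = 76.6154; b·c/n = 79·131/663 = 15.6094
Stratum 2 (≥ 50 years): n = 579; a·d/n = 136·289/579 = 67.8826; b·c/n = 104·50/579 = 8.9810
OR_MH = (76.6154 + 67.8826) / (15.6094 + 8.9810) = 144.4979 / 24.5904 = 5.87620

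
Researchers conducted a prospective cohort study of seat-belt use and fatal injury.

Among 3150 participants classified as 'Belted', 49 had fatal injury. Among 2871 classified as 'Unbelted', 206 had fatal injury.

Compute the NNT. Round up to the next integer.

Risk in treated group = 49/3150 = 0.01556; risk in control = 206/2871 = 0.07175.
Absolute risk reduction = 0.07175 − 0.01556 = 0.05620
NNT = 1 / ARR = 1 / 0.05620 = 17.795 → round up → 18

18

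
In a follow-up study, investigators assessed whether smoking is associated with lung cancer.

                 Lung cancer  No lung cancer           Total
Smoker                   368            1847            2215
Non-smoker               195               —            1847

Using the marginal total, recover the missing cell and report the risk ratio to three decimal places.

1.574

The missing cell is in the unexposed row: 1847 − 195 = 1652.
So a = 368, b = 1847, c = 195, d = 1652.
RR = [a/(a+b)] / [c/(c+d)] = (368/2215) / (195/1847) = 0.16614/0.10558 = 1.57364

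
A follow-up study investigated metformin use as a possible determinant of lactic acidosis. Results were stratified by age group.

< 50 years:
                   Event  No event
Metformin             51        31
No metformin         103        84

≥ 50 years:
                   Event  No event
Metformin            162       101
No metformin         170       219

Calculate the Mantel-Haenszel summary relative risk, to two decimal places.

1.32

RR_MH = Σ(aᵢ·n₀ᵢ/nᵢ) / Σ(cᵢ·n₁ᵢ/nᵢ), with n₁ᵢ = aᵢ+bᵢ (exposed), n₀ᵢ = cᵢ+dᵢ (unexposed), nᵢ = n₁ᵢ+n₀ᵢ.
Stratum 1 (< 50 years): n₁ = 82, n₀ = 187, n = 269; a·n₀/n = 51·187/269 = 35.4535; c·n₁/n = 103·82/269 = 31.3978
Stratum 2 (≥ 50 years): n₁ = 263, n₀ = 389, n = 652; a·n₀/n = 162·389/652 = 96.6534; c·n₁/n = 170·263/652 = 68.5736
RR_MH = (35.4535 + 96.6534) / (31.3978 + 68.5736) = 132.1069 / 99.9714 = 1.32145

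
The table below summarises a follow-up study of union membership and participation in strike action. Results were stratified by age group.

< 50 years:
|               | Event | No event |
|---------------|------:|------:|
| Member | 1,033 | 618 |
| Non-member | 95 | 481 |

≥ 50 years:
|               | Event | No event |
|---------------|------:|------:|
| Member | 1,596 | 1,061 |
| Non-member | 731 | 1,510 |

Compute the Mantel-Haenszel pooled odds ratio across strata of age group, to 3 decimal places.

OR_MH = Σ(aᵢdᵢ/nᵢ) / Σ(bᵢcᵢ/nᵢ), where nᵢ is the stratum total.
Stratum 1 (< 50 years): n = 2227; a·d/n = 1033·481/2227 = 223.1132; b·c/n = 618·95/2227 = 26.3628
Stratum 2 (≥ 50 years): n = 4898; a·d/n = 1596·1510/4898 = 492.0294; b·c/n = 1061·731/4898 = 158.3485
OR_MH = (223.1132 + 492.0294) / (26.3628 + 158.3485) = 715.1426 / 184.7113 = 3.87168

3.872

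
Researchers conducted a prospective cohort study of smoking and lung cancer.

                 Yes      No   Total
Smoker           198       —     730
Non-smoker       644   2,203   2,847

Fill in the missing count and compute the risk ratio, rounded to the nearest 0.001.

1.199

The missing cell is in the exposed row: 730 − 198 = 532.
So a = 198, b = 532, c = 644, d = 2203.
RR = [a/(a+b)] / [c/(c+d)] = (198/730) / (644/2847) = 0.27123/0.22620 = 1.19907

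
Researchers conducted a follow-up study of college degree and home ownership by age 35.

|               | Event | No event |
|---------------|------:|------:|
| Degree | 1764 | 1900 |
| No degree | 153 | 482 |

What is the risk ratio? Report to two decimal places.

Cells: a = 1764, b = 1900, c = 153, d = 482.
Risk in exposed = 1764/3664 = 0.48144; risk in unexposed = 153/635 = 0.24094.
RR = 0.48144 / 0.24094 = 1.99814
The risk among the exposed is 2.00 times that among the unexposed.

2.00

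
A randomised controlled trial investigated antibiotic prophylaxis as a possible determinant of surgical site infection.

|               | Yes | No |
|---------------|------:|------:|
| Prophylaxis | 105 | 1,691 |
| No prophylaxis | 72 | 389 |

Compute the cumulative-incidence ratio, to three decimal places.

0.374

Cells: a = 105, b = 1691, c = 72, d = 389.
Risk in exposed = 105/1796 = 0.05846; risk in unexposed = 72/461 = 0.15618.
RR = 0.05846 / 0.15618 = 0.37433
The risk is 63% lower among the exposed than among the unexposed.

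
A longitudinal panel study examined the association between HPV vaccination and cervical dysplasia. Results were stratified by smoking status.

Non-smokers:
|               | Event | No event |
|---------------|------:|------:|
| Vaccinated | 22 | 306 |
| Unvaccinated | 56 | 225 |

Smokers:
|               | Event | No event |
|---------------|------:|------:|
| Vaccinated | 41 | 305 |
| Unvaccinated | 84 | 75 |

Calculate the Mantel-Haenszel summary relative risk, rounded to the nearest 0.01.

RR_MH = Σ(aᵢ·n₀ᵢ/nᵢ) / Σ(cᵢ·n₁ᵢ/nᵢ), with n₁ᵢ = aᵢ+bᵢ (exposed), n₀ᵢ = cᵢ+dᵢ (unexposed), nᵢ = n₁ᵢ+n₀ᵢ.
Stratum 1 (Non-smokers): n₁ = 328, n₀ = 281, n = 609; a·n₀/n = 22·281/609 = 10.1511; c·n₁/n = 56·328/609 = 30.1609
Stratum 2 (Smokers): n₁ = 346, n₀ = 159, n = 505; a·n₀/n = 41·159/505 = 12.9089; c·n₁/n = 84·346/505 = 57.5525
RR_MH = (10.1511 + 12.9089) / (30.1609 + 57.5525) = 23.0600 / 87.7134 = 0.26290

0.26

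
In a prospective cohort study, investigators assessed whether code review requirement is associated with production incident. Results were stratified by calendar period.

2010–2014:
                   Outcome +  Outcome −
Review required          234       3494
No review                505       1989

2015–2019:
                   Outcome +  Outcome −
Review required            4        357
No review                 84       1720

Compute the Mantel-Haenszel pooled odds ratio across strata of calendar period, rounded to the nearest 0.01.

0.26

OR_MH = Σ(aᵢdᵢ/nᵢ) / Σ(bᵢcᵢ/nᵢ), where nᵢ is the stratum total.
Stratum 1 (2010–2014): n = 6222; a·d/n = 234·1989/6222 = 74.8033; b·c/n = 3494·505/6222 = 283.5857
Stratum 2 (2015–2019): n = 2165; a·d/n = 4·1720/2165 = 3.1778; b·c/n = 357·84/2165 = 13.8513
OR_MH = (74.8033 + 3.1778) / (283.5857 + 13.8513) = 77.9811 / 297.4369 = 0.26218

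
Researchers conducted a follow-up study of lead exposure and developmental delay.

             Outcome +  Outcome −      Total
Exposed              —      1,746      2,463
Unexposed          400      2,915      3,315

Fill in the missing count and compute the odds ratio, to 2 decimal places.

The missing cell is in the exposed row: 2463 − 1746 = 717.
So a = 717, b = 1746, c = 400, d = 2915.
OR = (a·d)/(b·c) = (717 × 2915) / (1746 × 400) = 2090055 / 698400 = 2.99263

2.99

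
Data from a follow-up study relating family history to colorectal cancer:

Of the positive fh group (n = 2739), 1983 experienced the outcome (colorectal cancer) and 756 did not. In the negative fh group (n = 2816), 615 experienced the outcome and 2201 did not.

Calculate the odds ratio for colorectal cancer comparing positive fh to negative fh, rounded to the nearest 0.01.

9.39

From the description: a = 1983, b = 756, c = 615, d = 2201.
OR = (a·d)/(b·c) = (1983 × 2201) / (756 × 615) = 4364583 / 464940 = 9.38741
The odds of colorectal cancer are about 9.39 times as high in the positive fh group.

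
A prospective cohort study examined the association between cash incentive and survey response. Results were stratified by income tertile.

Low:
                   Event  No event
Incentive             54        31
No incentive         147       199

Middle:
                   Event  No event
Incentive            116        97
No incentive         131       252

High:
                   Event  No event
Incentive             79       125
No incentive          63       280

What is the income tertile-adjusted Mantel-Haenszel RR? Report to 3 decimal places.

RR_MH = Σ(aᵢ·n₀ᵢ/nᵢ) / Σ(cᵢ·n₁ᵢ/nᵢ), with n₁ᵢ = aᵢ+bᵢ (exposed), n₀ᵢ = cᵢ+dᵢ (unexposed), nᵢ = n₁ᵢ+n₀ᵢ.
Stratum 1 (Low): n₁ = 85, n₀ = 346, n = 431; a·n₀/n = 54·346/431 = 43.3503; c·n₁/n = 147·85/431 = 28.9907
Stratum 2 (Middle): n₁ = 213, n₀ = 383, n = 596; a·n₀/n = 116·383/596 = 74.5436; c·n₁/n = 131·213/596 = 46.8171
Stratum 3 (High): n₁ = 204, n₀ = 343, n = 547; a·n₀/n = 79·343/547 = 49.5375; c·n₁/n = 63·204/547 = 23.4954
RR_MH = (43.3503 + 74.5436 + 49.5375) / (28.9907 + 46.8171 + 23.4954) = 167.4314 / 99.3033 = 1.68606

1.686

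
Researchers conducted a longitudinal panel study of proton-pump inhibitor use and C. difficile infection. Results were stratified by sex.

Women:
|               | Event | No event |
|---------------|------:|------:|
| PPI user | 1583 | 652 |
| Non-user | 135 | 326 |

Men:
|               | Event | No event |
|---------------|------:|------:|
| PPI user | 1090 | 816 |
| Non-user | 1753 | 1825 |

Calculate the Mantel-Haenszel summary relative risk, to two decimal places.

1.36

RR_MH = Σ(aᵢ·n₀ᵢ/nᵢ) / Σ(cᵢ·n₁ᵢ/nᵢ), with n₁ᵢ = aᵢ+bᵢ (exposed), n₀ᵢ = cᵢ+dᵢ (unexposed), nᵢ = n₁ᵢ+n₀ᵢ.
Stratum 1 (Women): n₁ = 2235, n₀ = 461, n = 2696; a·n₀/n = 1583·461/2696 = 270.6836; c·n₁/n = 135·2235/2696 = 111.9158
Stratum 2 (Men): n₁ = 1906, n₀ = 3578, n = 5484; a·n₀/n = 1090·3578/5484 = 711.1634; c·n₁/n = 1753·1906/5484 = 609.2666
RR_MH = (270.6836 + 711.1634) / (111.9158 + 609.2666) = 981.8470 / 721.1824 = 1.36144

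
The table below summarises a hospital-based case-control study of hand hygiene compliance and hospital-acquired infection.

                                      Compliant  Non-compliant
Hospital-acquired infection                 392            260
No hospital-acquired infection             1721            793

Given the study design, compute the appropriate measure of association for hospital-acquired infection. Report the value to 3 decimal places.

0.695

Reading the table with exposure as columns: a = 392 (Compliant, case), b = 1721 (Compliant, non-case), c = 260 (Non-compliant, case), d = 793.
This is a hospital-based case-control study: participants were sampled on outcome status, so risks in the source population cannot be estimated directly — relative risk is not valid here. The odds ratio is the appropriate measure.
OR = (a·d)/(b·c) = (392 × 793) / (1721 × 260) = 310856 / 447460 = 0.69471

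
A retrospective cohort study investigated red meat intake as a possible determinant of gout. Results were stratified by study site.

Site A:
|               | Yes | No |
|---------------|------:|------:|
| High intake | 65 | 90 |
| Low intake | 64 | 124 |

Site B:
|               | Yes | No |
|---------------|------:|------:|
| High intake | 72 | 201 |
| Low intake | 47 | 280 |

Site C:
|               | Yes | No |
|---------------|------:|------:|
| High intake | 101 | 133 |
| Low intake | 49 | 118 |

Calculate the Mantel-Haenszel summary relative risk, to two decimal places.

1.48

RR_MH = Σ(aᵢ·n₀ᵢ/nᵢ) / Σ(cᵢ·n₁ᵢ/nᵢ), with n₁ᵢ = aᵢ+bᵢ (exposed), n₀ᵢ = cᵢ+dᵢ (unexposed), nᵢ = n₁ᵢ+n₀ᵢ.
Stratum 1 (Site A): n₁ = 155, n₀ = 188, n = 343; a·n₀/n = 65·188/343 = 35.6268; c·n₁/n = 64·155/343 = 28.9213
Stratum 2 (Site B): n₁ = 273, n₀ = 327, n = 600; a·n₀/n = 72·327/600 = 39.2400; c·n₁/n = 47·273/600 = 21.3850
Stratum 3 (Site C): n₁ = 234, n₀ = 167, n = 401; a·n₀/n = 101·167/401 = 42.0623; c·n₁/n = 49·234/401 = 28.5935
RR_MH = (35.6268 + 39.2400 + 42.0623) / (28.9213 + 21.3850 + 28.5935) = 116.9292 / 78.8998 = 1.48200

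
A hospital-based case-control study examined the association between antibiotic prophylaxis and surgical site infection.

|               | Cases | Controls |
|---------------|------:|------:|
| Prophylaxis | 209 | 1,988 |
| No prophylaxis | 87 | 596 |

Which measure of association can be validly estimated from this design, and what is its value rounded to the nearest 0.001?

0.720

Cells: a = 209, b = 1988, c = 87, d = 596.
This is a hospital-based case-control study: participants were sampled on outcome status, so risks in the source population cannot be estimated directly — relative risk is not valid here. The odds ratio is the appropriate measure.
OR = (a·d)/(b·c) = (209 × 596) / (1988 × 87) = 124564 / 172956 = 0.72021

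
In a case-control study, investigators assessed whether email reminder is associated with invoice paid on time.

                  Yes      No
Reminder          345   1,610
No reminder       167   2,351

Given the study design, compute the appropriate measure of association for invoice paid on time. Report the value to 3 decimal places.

3.017

Cells: a = 345, b = 1610, c = 167, d = 2351.
This is a case-control study: participants were sampled on outcome status, so risks in the source population cannot be estimated directly — relative risk is not valid here. The odds ratio is the appropriate measure.
OR = (a·d)/(b·c) = (345 × 2351) / (1610 × 167) = 811095 / 268870 = 3.01668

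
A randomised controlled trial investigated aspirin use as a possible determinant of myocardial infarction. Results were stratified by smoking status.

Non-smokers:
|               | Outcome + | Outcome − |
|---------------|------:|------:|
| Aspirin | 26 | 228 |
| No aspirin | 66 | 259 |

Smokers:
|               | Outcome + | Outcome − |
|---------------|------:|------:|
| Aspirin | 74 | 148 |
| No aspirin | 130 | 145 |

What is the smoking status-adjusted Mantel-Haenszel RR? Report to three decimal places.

RR_MH = Σ(aᵢ·n₀ᵢ/nᵢ) / Σ(cᵢ·n₁ᵢ/nᵢ), with n₁ᵢ = aᵢ+bᵢ (exposed), n₀ᵢ = cᵢ+dᵢ (unexposed), nᵢ = n₁ᵢ+n₀ᵢ.
Stratum 1 (Non-smokers): n₁ = 254, n₀ = 325, n = 579; a·n₀/n = 26·325/579 = 14.5941; c·n₁/n = 66·254/579 = 28.9534
Stratum 2 (Smokers): n₁ = 222, n₀ = 275, n = 497; a·n₀/n = 74·275/497 = 40.9457; c·n₁/n = 130·222/497 = 58.0684
RR_MH = (14.5941 + 40.9457) / (28.9534 + 58.0684) = 55.5398 / 87.0218 = 0.63823

0.638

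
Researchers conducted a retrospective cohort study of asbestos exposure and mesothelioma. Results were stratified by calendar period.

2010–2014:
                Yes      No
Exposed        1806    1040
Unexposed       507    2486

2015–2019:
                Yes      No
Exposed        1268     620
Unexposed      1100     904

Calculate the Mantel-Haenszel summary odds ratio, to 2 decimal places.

OR_MH = Σ(aᵢdᵢ/nᵢ) / Σ(bᵢcᵢ/nᵢ), where nᵢ is the stratum total.
Stratum 1 (2010–2014): n = 5839; a·d/n = 1806·2486/5839 = 768.9187; b·c/n = 1040·507/5839 = 90.3031
Stratum 2 (2015–2019): n = 3892; a·d/n = 1268·904/3892 = 294.5200; b·c/n = 620·1100/3892 = 175.2312
OR_MH = (768.9187 + 294.5200) / (90.3031 + 175.2312) = 1063.4387 / 265.5344 = 4.00490

4.00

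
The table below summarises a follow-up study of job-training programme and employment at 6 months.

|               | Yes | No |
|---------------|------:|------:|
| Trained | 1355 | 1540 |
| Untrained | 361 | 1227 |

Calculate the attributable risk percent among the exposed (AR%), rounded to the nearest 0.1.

Cells: a = 1355, b = 1540, c = 361, d = 1227.
Risk in exposed = 1355/2895 = 0.46805; risk in unexposed = 361/1588 = 0.22733.
RR = 0.46805/0.22733 = 2.05889
AR% = (RR − 1)/RR × 100 = (2.05889 − 1)/2.05889 × 100 = 51.4302%

51.4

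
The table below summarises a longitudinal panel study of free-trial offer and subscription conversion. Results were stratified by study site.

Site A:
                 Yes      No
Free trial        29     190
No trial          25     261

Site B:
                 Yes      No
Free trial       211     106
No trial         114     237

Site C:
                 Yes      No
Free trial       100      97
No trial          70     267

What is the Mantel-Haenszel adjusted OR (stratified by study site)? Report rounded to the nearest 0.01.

3.48

OR_MH = Σ(aᵢdᵢ/nᵢ) / Σ(bᵢcᵢ/nᵢ), where nᵢ is the stratum total.
Stratum 1 (Site A): n = 505; a·d/n = 29·261/505 = 14.9881; b·c/n = 190·25/505 = 9.4059
Stratum 2 (Site B): n = 668; a·d/n = 211·237/668 = 74.8608; b·c/n = 106·114/668 = 18.0898
Stratum 3 (Site C): n = 534; a·d/n = 100·267/534 = 50.0000; b·c/n = 97·70/534 = 12.7154
OR_MH = (14.9881 + 74.8608 + 50.0000) / (9.4059 + 18.0898 + 12.7154) = 139.8489 / 40.2111 = 3.47787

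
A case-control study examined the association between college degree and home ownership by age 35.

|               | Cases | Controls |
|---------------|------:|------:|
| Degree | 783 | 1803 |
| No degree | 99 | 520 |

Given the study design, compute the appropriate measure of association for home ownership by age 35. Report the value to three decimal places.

Cells: a = 783, b = 1803, c = 99, d = 520.
This is a case-control study: participants were sampled on outcome status, so risks in the source population cannot be estimated directly — relative risk is not valid here. The odds ratio is the appropriate measure.
OR = (a·d)/(b·c) = (783 × 520) / (1803 × 99) = 407160 / 178497 = 2.28105

2.281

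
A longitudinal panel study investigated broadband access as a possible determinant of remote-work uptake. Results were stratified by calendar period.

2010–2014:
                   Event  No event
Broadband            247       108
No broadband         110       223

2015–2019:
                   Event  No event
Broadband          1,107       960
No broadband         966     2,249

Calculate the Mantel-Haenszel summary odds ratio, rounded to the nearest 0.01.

OR_MH = Σ(aᵢdᵢ/nᵢ) / Σ(bᵢcᵢ/nᵢ), where nᵢ is the stratum total.
Stratum 1 (2010–2014): n = 688; a·d/n = 247·223/688 = 80.0596; b·c/n = 108·110/688 = 17.2674
Stratum 2 (2015–2019): n = 5282; a·d/n = 1107·2249/5282 = 471.3448; b·c/n = 960·966/5282 = 175.5699
OR_MH = (80.0596 + 471.3448) / (17.2674 + 175.5699) = 551.4043 / 192.8373 = 2.85943

2.86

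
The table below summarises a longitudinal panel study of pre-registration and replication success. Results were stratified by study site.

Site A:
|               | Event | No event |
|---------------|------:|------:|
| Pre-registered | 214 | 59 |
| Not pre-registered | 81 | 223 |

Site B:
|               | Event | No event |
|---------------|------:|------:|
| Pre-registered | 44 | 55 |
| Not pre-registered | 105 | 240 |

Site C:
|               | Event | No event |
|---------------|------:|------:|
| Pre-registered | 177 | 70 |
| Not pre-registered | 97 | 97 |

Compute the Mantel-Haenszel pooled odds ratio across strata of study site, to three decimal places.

3.964

OR_MH = Σ(aᵢdᵢ/nᵢ) / Σ(bᵢcᵢ/nᵢ), where nᵢ is the stratum total.
Stratum 1 (Site A): n = 577; a·d/n = 214·223/577 = 82.7071; b·c/n = 59·81/577 = 8.2825
Stratum 2 (Site B): n = 444; a·d/n = 44·240/444 = 23.7838; b·c/n = 55·105/444 = 13.0068
Stratum 3 (Site C): n = 441; a·d/n = 177·97/441 = 38.9320; b·c/n = 70·97/441 = 15.3968
OR_MH = (82.7071 + 23.7838 + 38.9320) / (8.2825 + 13.0068 + 15.3968) = 145.4229 / 36.6861 = 3.96398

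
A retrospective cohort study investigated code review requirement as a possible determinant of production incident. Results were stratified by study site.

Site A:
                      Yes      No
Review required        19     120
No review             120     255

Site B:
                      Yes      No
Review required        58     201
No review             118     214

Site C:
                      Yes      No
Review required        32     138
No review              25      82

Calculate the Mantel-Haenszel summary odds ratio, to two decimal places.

0.50

OR_MH = Σ(aᵢdᵢ/nᵢ) / Σ(bᵢcᵢ/nᵢ), where nᵢ is the stratum total.
Stratum 1 (Site A): n = 514; a·d/n = 19·255/514 = 9.4261; b·c/n = 120·120/514 = 28.0156
Stratum 2 (Site B): n = 591; a·d/n = 58·214/591 = 21.0017; b·c/n = 201·118/591 = 40.1320
Stratum 3 (Site C): n = 277; a·d/n = 32·82/277 = 9.4729; b·c/n = 138·25/277 = 12.4549
OR_MH = (9.4261 + 21.0017 + 9.4729) / (28.0156 + 40.1320 + 12.4549) = 39.9007 / 80.6024 = 0.49503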